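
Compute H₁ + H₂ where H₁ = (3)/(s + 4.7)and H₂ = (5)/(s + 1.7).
Parallel: H = H₁ + H₂ = (n₁·d₂ + n₂·d₁)/(d₁·d₂).
n₁·d₂ = 3*s + 5.1. n₂·d₁ = 5*s + 23.5. Sum = 8*s + 28.6. d₁·d₂ = s^2 + 6.4*s + 7.99.
H(s) = (8*s + 28.6)/(s^2 + 6.4*s + 7.99)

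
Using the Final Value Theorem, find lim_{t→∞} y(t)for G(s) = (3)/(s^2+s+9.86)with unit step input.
FVT: lim_{t→∞} y(t) = lim_{s→0} s*Y(s) where Y(s) = G(s)/s.
= lim_{s→0} G(s) = G(0) = num(0)/den(0) = 3/9.86 = 0.3043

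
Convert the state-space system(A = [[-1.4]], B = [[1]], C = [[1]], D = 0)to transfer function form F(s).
F(s) = C(sI - A)⁻¹B + D.
Characteristic polynomial det(sI - A) = s + 1.4.
Numerator from C·adj(sI-A)·B + D·det(sI-A) = 1.
F(s) = (1)/(s + 1.4)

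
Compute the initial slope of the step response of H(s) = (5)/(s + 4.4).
IVT: y'(0⁺) = lim_{s→∞} s²·Y(s) = lim_{s→∞} s·H(s).
deg(num) = 0, deg(den) = 1, relative degree = 1, so s·H(s) → (leading num)/(leading den) = 5/1 = 5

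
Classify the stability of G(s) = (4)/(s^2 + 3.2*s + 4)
Denominator: s^2 + 3.2*s + 4. Poles: -1.6 + 1.2j, -1.6 - 1.2j. Stable (all poles in LHP)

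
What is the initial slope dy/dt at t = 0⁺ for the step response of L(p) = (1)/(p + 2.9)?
IVT: y'(0⁺) = lim_{p→∞} p²·Y(p) = lim_{p→∞} p·L(p).
deg(num) = 0, deg(den) = 1, relative degree = 1, so p·L(p) → (leading num)/(leading den) = 1/1 = 1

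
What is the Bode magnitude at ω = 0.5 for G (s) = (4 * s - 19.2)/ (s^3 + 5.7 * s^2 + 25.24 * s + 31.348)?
Substitute s = j*0.5: G(j0.5) = -0.522611 + 0.285066j.
|G(j0.5)| = sqrt(Re² + Im²) = 0.5953.
20*log₁₀(0.5953) = -4.51 dB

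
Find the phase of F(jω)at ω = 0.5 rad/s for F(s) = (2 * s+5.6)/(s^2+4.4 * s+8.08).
Substitute s = j*0.5: F(j0.5) = 0.696126 - 0.0678772j.
∠F(j0.5) = atan2(Im, Re) = atan2(-0.0678772, 0.696126) = -5.57°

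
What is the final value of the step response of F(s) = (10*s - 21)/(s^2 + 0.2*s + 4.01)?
FVT: lim_{t→∞} y(t) = lim_{s→0} s*Y(s) where Y(s) = F(s)/s.
= lim_{s→0} F(s) = F(0) = num(0)/den(0) = -21/4.01 = -5.237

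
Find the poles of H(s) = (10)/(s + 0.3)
Set denominator = 0: s + 0.3 = 0 → Poles: -0.3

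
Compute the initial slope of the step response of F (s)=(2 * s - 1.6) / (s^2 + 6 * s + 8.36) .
IVT: y'(0⁺) = lim_{s→∞} s²·Y(s) = lim_{s→∞} s·F(s).
deg(num) = 1, deg(den) = 2, relative degree = 1, so s·F(s) → (leading num)/(leading den) = 2/1 = 2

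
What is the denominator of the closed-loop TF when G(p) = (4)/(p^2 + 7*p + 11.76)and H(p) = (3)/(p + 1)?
Characteristic poly = G_den * H_den + G_num * H_num = (p^3 + 8*p^2 + 18.76*p + 11.76) + (12) = p^3 + 8*p^2 + 18.76*p + 23.76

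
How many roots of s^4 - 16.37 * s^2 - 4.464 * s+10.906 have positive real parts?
Factor: s^4 - 16.37*s^2 - 4.464*s + 10.906 = (s - 4.1)(s + 1)(s - 0.7)(s + 3.8).
Roots: -1, -3.8, 0.7, 4.1.
RHP roots (Re>0): 2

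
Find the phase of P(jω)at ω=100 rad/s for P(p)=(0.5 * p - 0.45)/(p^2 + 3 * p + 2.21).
Substitute p = j*100: P(j100) = 0.000194901 - 0.00499526j.
∠P(j100) = atan2(Im, Re) = atan2(-0.00499526, 0.000194901) = -87.77°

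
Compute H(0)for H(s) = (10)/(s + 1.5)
DC gain = H(0) = num(0)/den(0) = 10/1.5 = 6.667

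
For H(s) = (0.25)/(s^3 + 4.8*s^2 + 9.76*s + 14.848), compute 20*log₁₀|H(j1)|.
Substitute s = j*1: H(j1) = 0.0141362 - 0.0123241j.
|H(j1)| = sqrt(Re² + Im²) = 0.01875.
20*log₁₀(0.01875) = -34.54 dB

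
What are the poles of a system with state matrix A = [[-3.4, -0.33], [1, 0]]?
Eigenvalues solve det(λI - A) = 0.
Characteristic polynomial: λ^2 + 3.4*λ + 0.33 = 0.
Factor: (λ + 0.1)(λ + 3.3) = 0.
Roots: -0.1, -3.3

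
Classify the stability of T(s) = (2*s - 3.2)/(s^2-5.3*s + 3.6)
Denominator: s^2 - 5.3*s + 3.6 = (s - 0.8)(s - 4.5). Poles: 0.8, 4.5. Unstable (2 pole(s) in RHP)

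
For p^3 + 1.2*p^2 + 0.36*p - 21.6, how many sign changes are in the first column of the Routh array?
Routh array:
p^3: [1, 0.36]; p^2: [1.2, -21.6]; p^1: [18.36]; p^0: [-21.6]
First column: [1, 1.2, 18.36, -21.6]. Sign changes = 1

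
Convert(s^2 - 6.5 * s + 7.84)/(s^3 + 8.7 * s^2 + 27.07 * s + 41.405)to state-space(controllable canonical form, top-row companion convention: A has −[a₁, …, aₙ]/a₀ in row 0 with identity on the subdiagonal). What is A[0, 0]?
Reachable canonical form for den = s^3 + 8.7*s^2 + 27.07*s + 41.405: top row of A = -[a₁,a₂,...,aₙ]/a₀, ones on the subdiagonal, zeros elsewhere.
A = [[-8.7, -27.07, -41.405], [1, 0, 0], [0, 1, 0]].
A[0,0] = -8.7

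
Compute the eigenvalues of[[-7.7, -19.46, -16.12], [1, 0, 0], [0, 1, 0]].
Eigenvalues solve det(λI - A) = 0.
Characteristic polynomial: λ^3 + 7.7*λ^2 + 19.46*λ + 16.12 = 0.
Factor: (λ + 3.1)(λ + 2)(λ + 2.6) = 0.
Roots: -2, -2.6, -3.1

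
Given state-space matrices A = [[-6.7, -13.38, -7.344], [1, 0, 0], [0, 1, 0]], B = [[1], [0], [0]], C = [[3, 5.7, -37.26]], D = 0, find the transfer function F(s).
F(s) = C(sI - A)⁻¹B + D.
Characteristic polynomial det(sI - A) = s^3 + 6.7*s^2 + 13.38*s + 7.344.
Numerator from C·adj(sI-A)·B + D·det(sI-A) = 3*s^2 + 5.7*s - 37.26.
F(s) = (3*s^2 + 5.7*s - 37.26)/(s^3 + 6.7*s^2 + 13.38*s + 7.344)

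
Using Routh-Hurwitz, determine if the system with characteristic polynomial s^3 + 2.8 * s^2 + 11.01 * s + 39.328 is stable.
Routh array:
s^3: [1, 11.01]; s^2: [2.8, 39.328]; s^1: [-3.03571]; s^0: [39.328]
First column: [1, 2.8, -3.03571, 39.328]. Sign changes = 2.
No, unstable (2 RHP root(s))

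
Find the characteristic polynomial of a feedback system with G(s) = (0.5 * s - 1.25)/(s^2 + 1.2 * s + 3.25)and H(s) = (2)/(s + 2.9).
Characteristic poly = G_den * H_den + G_num * H_num = (s^3 + 4.1*s^2 + 6.73*s + 9.425) + (s - 2.5) = s^3 + 4.1*s^2 + 7.73*s + 6.925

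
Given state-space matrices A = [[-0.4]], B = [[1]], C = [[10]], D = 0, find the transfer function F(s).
F(s) = C(sI - A)⁻¹B + D.
Characteristic polynomial det(sI - A) = s + 0.4.
Numerator from C·adj(sI-A)·B + D·det(sI-A) = 10.
F(s) = (10)/(s + 0.4)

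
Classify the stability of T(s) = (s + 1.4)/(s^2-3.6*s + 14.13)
Denominator: s^2 - 3.6*s + 14.13. Poles: 1.8 + 3.3j, 1.8 - 3.3j. Unstable (2 pole(s) in RHP)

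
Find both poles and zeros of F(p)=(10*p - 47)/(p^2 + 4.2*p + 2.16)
Set denominator = 0: p^2 + 4.2*p + 2.16 = (p + 3.6)(p + 0.6) = 0 → Poles: -0.6, -3.6
Set numerator = 0: 10*p - 47 = 0 → Zeros: 4.7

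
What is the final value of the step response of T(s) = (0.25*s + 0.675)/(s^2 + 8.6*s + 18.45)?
FVT: lim_{t→∞} y(t) = lim_{s→0} s*Y(s) where Y(s) = T(s)/s.
= lim_{s→0} T(s) = T(0) = num(0)/den(0) = 0.675/18.45 = 0.03659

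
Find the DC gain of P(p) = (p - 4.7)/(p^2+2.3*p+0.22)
DC gain = P(0) = num(0)/den(0) = -4.7/0.22 = -21.36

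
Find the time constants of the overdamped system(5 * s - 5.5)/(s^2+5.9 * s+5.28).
Overdamped: real poles at -4.8, -1.1. τ = -1/pole → τ₁ = 0.2083, τ₂ = 0.9091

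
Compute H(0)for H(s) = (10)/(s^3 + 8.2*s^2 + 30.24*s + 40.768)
DC gain = H(0) = num(0)/den(0) = 10/40.768 = 0.2453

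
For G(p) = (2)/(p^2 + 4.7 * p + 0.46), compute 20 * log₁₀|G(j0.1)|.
Substitute p = j*0.1: G(j0.1) = 2.12565 - 2.22012j.
|G(j0.1)| = sqrt(Re² + Im²) = 3.074.
20*log₁₀(3.074) = 9.75 dB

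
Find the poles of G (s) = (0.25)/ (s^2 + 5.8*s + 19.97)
Set denominator = 0: s^2 + 5.8*s + 19.97 = 0 → Poles: -2.9 + 3.4j, -2.9 - 3.4j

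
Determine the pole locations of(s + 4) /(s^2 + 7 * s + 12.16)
Set denominator = 0: s^2 + 7*s + 12.16 = (s + 3.8)(s + 3.2) = 0 → Poles: -3.2, -3.8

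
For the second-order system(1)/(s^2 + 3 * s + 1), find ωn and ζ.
Standard form: ωn²/(s²+2ζωn·s+ωn²).
const=1=ωn² → ωn=1, s coeff=3=2ζωn → ζ=1.5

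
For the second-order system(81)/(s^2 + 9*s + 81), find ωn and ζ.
Standard form: ωn²/(s²+2ζωn·s+ωn²).
const=81=ωn² → ωn=9, s coeff=9=2ζωn → ζ=0.5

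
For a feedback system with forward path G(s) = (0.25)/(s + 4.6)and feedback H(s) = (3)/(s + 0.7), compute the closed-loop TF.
Closed-loop T = G/(1+GH).
Numerator: G_num * H_den = 0.25*s + 0.175.
Denominator: G_den * H_den + G_num * H_num = (s^2 + 5.3*s + 3.22) + (0.75) = s^2 + 5.3*s + 3.97.
T(s) = (0.25*s + 0.175)/(s^2 + 5.3*s + 3.97)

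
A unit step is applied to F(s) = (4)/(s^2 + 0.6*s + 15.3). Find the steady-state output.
FVT: lim_{t→∞} y(t) = lim_{s→0} s*Y(s) where Y(s) = F(s)/s.
= lim_{s→0} F(s) = F(0) = num(0)/den(0) = 4/15.3 = 0.2614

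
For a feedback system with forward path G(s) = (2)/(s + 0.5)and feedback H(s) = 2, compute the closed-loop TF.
Closed-loop T = G/(1+GH).
Numerator: G_num * H_den = 2.
Denominator: G_den * H_den + G_num * H_num = (s + 0.5) + (4) = s + 4.5.
T(s) = (2)/(s + 4.5)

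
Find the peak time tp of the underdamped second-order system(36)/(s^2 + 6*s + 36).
Standard form: ωn²/(s²+2ζωn·s+ωn²) → ωn = 6, ζ = 0.5.
ωd = ωn·√(1-ζ²) = 6·√(1-0.5²) = 5.196.
tp = π/ωd = π/5.196 = 0.6046 s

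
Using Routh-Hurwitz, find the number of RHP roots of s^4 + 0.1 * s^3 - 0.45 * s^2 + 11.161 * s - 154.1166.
Routh array:
s^4: [1, -0.45, -154.1166]; s^3: [0.1, 11.161]; s^2: [-112.06, -154.1166]; s^1: [11.0235]; s^0: [-154.1166]
First column: [1, 0.1, -112.06, 11.0235, -154.1166]. Sign changes = RHP roots = 3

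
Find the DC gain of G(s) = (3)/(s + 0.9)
DC gain = G(0) = num(0)/den(0) = 3/0.9 = 3.333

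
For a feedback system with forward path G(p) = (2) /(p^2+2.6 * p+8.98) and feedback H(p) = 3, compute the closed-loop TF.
Closed-loop T = G/(1+GH).
Numerator: G_num * H_den = 2.
Denominator: G_den * H_den + G_num * H_num = (p^2 + 2.6*p + 8.98) + (6) = p^2 + 2.6*p + 14.98.
T(p) = (2)/(p^2 + 2.6*p + 14.98)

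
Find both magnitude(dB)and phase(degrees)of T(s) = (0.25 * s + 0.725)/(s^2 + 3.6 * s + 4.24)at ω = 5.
Substitute s = j*5: T(j5) = 0.00986652 - 0.0516572j.
|T| = 20*log₁₀(sqrt(Re²+Im²)) = -25.58 dB.
∠T = atan2(Im, Re) = -79.19°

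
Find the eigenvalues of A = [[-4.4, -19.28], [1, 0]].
Eigenvalues solve det(λI - A) = 0.
Characteristic polynomial: λ^2 + 4.4*λ + 19.28 = 0.
Roots: -2.2 + 3.8j, -2.2 - 3.8j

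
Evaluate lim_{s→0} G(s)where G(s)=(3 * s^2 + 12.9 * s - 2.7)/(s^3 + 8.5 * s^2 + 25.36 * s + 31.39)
DC gain = G(0) = num(0)/den(0) = -2.7/31.39 = -0.08601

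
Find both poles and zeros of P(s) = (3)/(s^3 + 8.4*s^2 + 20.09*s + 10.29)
Set denominator = 0: s^3 + 8.4*s^2 + 20.09*s + 10.29 = (s + 0.7)(s + 3.5)(s + 4.2) = 0 → Poles: -0.7, -3.5, -4.2
Numerator is a nonzero constant (3) → Zeros: none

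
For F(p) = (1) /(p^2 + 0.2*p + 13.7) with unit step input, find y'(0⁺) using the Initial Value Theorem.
IVT: y'(0⁺) = lim_{p→∞} p²·Y(p) = lim_{p→∞} p·F(p).
deg(num) = 0, deg(den) = 2, relative degree = 2 ≥ 2, so p·F(p) → 0. Initial slope = 0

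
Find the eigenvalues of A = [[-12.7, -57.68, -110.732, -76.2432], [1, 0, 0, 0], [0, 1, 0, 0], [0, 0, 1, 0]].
Eigenvalues solve det(λI - A) = 0.
Characteristic polynomial: λ^4 + 12.7*λ^3 + 57.68*λ^2 + 110.732*λ + 76.2432 = 0.
Factor: (λ + 2.2)(λ + 3.8)(λ + 4.8)(λ + 1.9) = 0.
Roots: -1.9, -2.2, -3.8, -4.8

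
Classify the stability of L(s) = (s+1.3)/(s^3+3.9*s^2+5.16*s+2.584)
Denominator: s^3 + 3.9*s^2 + 5.16*s + 2.584 = (s + 1.9)(s^2 + 2*s + 1.36). Poles: -1 + 0.6j, -1 - 0.6j, -1.9. Stable (all poles in LHP)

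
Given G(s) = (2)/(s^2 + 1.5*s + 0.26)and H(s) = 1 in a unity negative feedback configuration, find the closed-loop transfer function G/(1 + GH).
Closed-loop T = G/(1+GH).
Numerator: G_num * H_den = 2.
Denominator: G_den * H_den + G_num * H_num = (s^2 + 1.5*s + 0.26) + (2) = s^2 + 1.5*s + 2.26.
T(s) = (2)/(s^2 + 1.5*s + 2.26)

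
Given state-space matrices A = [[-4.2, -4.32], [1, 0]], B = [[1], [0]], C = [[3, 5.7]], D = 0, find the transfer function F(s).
F(s) = C(sI - A)⁻¹B + D.
Characteristic polynomial det(sI - A) = s^2 + 4.2*s + 4.32.
Numerator from C·adj(sI-A)·B + D·det(sI-A) = 3*s + 5.7.
F(s) = (3*s + 5.7)/(s^2 + 4.2*s + 4.32)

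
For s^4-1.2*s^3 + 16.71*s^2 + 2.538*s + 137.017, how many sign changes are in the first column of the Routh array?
Routh array:
s^4: [1, 16.71, 137.017]; s^3: [-1.2, 2.538]; s^2: [18.825, 137.017]; s^1: [11.2722]; s^0: [137.017]
First column: [1, -1.2, 18.825, 11.2722, 137.017]. Sign changes = 2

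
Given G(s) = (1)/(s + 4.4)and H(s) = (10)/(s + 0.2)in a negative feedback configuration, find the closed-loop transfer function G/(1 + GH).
Closed-loop T = G/(1+GH).
Numerator: G_num * H_den = s + 0.2.
Denominator: G_den * H_den + G_num * H_num = (s^2 + 4.6*s + 0.88) + (10) = s^2 + 4.6*s + 10.88.
T(s) = (s + 0.2)/(s^2 + 4.6*s + 10.88)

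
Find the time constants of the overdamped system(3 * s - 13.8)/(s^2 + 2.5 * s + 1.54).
Overdamped: real poles at -1.1, -1.4. τ = -1/pole → τ₁ = 0.9091, τ₂ = 0.7143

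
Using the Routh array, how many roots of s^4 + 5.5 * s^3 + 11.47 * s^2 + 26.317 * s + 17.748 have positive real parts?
Routh array:
s^4: [1, 11.47, 17.748]; s^3: [5.5, 26.317]; s^2: [6.68509, 17.748]; s^1: [11.7153]; s^0: [17.748]
First column: [1, 5.5, 6.68509, 11.7153, 17.748]. Sign changes = RHP roots = 0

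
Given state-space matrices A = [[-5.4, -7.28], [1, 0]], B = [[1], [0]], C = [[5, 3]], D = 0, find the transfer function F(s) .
F(s) = C(sI - A)⁻¹B + D.
Characteristic polynomial det(sI - A) = s^2 + 5.4*s + 7.28.
Numerator from C·adj(sI-A)·B + D·det(sI-A) = 5*s + 3.
F(s) = (5*s + 3)/(s^2 + 5.4*s + 7.28)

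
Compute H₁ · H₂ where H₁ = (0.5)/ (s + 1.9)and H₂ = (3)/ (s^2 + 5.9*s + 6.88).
Series: H = H₁ · H₂ = (n₁·n₂)/(d₁·d₂).
Num: n₁·n₂ = 1.5. Den: d₁·d₂ = s^3 + 7.8*s^2 + 18.09*s + 13.072.
H(s) = (1.5)/(s^3 + 7.8*s^2 + 18.09*s + 13.072)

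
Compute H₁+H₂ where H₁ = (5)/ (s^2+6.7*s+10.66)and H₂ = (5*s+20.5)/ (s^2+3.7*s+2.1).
Parallel: H = H₁ + H₂ = (n₁·d₂ + n₂·d₁)/(d₁·d₂).
n₁·d₂ = 5*s^2 + 18.5*s + 10.5. n₂·d₁ = 5*s^3 + 54*s^2 + 190.65*s + 218.53. Sum = 5*s^3 + 59*s^2 + 209.15*s + 229.03. d₁·d₂ = s^4 + 10.4*s^3 + 37.55*s^2 + 53.512*s + 22.386.
H(s) = (5*s^3 + 59*s^2 + 209.15*s + 229.03)/(s^4 + 10.4*s^3 + 37.55*s^2 + 53.512*s + 22.386)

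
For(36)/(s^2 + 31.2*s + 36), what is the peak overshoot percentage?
Standard form: ωn²/(s²+2ζωn·s+ωn²) → ωn = 6, ζ = 2.6.
ζ ≥ 1, so the response is non-oscillatory: peak overshoot = 0%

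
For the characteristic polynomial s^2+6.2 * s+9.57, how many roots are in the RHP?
s^2 + 6.2*s + 9.57 = (s + 3.3)(s + 2.9). Poles: -2.9, -3.3. RHP poles (Re>0): 0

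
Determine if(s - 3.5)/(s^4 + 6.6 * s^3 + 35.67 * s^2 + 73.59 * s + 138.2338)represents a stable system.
Denominator: s^4 + 6.6*s^3 + 35.67*s^2 + 73.59*s + 138.2338 = (s^2 + 4.4*s + 18.53)(s^2 + 2.2*s + 7.46). Poles: -1.1 + 2.5j, -1.1 - 2.5j, -2.2 + 3.7j, -2.2 - 3.7j. All Re(p)<0: Yes (stable)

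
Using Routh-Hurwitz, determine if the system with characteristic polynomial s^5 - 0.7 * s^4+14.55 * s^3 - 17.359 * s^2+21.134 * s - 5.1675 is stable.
Routh array:
s^5: [1, 14.55, 21.134]; s^4: [-0.7, -17.359, -5.1675]; s^3: [-10.2486, 13.7519]; s^2: [-18.2983, -5.1675]; s^1: [16.6461]; s^0: [-5.1675]
First column: [1, -0.7, -10.2486, -18.2983, 16.6461, -5.1675]. Sign changes = 3.
No, unstable (3 RHP root(s))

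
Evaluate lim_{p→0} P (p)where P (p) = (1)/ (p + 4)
DC gain = P(0) = num(0)/den(0) = 1/4 = 0.25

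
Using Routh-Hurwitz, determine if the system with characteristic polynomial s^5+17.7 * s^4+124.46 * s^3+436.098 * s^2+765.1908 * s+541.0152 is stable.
Routh array:
s^5: [1, 124.46, 765.1908]; s^4: [17.7, 436.098, 541.0152]; s^3: [99.8217, 734.625]; s^2: [305.837, 541.0152]; s^1: [558.044]; s^0: [541.0152]
First column: [1, 17.7, 99.8217, 305.837, 558.044, 541.0152]. Sign changes = 0.
Yes, stable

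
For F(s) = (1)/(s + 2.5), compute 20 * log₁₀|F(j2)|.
Substitute s = j*2: F(j2) = 0.243902 - 0.195122j.
|F(j2)| = sqrt(Re² + Im²) = 0.3123.
20*log₁₀(0.3123) = -10.11 dB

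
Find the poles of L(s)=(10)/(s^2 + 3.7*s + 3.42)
Set denominator = 0: s^2 + 3.7*s + 3.42 = (s + 1.8)(s + 1.9) = 0 → Poles: -1.8, -1.9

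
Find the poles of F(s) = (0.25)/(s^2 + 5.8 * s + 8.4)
Set denominator = 0: s^2 + 5.8*s + 8.4 = (s + 2.8)(s + 3) = 0 → Poles: -2.8, -3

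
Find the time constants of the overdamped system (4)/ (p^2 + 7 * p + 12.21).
Overdamped: real poles at -3.7, -3.3. τ = -1/pole → τ₁ = 0.2703, τ₂ = 0.303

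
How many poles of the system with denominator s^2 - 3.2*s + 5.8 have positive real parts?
Poles: 1.6 + 1.8j, 1.6 - 1.8j. RHP poles (Re>0): 2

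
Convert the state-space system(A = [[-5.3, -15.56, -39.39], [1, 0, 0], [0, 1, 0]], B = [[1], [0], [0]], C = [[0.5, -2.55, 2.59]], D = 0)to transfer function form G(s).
G(s) = C(sI - A)⁻¹B + D.
Characteristic polynomial det(sI - A) = s^3 + 5.3*s^2 + 15.56*s + 39.39.
Numerator from C·adj(sI-A)·B + D·det(sI-A) = 0.5*s^2 - 2.55*s + 2.59.
G(s) = (0.5*s^2 - 2.55*s + 2.59)/(s^3 + 5.3*s^2 + 15.56*s + 39.39)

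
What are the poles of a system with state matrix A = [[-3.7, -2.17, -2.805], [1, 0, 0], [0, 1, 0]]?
Eigenvalues solve det(λI - A) = 0.
Characteristic polynomial: λ^3 + 3.7*λ^2 + 2.17*λ + 2.805 = 0.
Factor: (λ + 3.3)(λ^2 + 0.4*λ + 0.85) = 0.
Roots: -0.2 + 0.9j, -0.2 - 0.9j, -3.3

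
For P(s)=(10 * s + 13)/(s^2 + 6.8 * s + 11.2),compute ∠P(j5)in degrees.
Substitute s = j*5: P(j5) = 1.12935 - 0.840736j.
∠P(j5) = atan2(Im, Re) = atan2(-0.840736, 1.12935) = -36.67°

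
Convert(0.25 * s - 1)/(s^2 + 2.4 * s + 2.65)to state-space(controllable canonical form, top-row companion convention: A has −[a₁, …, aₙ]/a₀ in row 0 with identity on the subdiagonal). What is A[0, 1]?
Reachable canonical form for den = s^2 + 2.4*s + 2.65: top row of A = -[a₁,a₂,...,aₙ]/a₀, ones on the subdiagonal, zeros elsewhere.
A = [[-2.4, -2.65], [1, 0]].
A[0,1] = -2.65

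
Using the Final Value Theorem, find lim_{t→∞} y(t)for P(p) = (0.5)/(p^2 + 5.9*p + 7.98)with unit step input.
FVT: lim_{t→∞} y(t) = lim_{p→0} p*Y(p) where Y(p) = P(p)/p.
= lim_{p→0} P(p) = P(0) = num(0)/den(0) = 0.5/7.98 = 0.06266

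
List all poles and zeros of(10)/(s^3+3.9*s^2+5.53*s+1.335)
Set denominator = 0: s^3 + 3.9*s^2 + 5.53*s + 1.335 = (s + 0.3)(s^2 + 3.6*s + 4.45) = 0 → Poles: -0.3, -1.8 + 1.1j, -1.8 - 1.1j
Numerator is a nonzero constant (10) → Zeros: none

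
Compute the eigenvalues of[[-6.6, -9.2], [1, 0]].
Eigenvalues solve det(λI - A) = 0.
Characteristic polynomial: λ^2 + 6.6*λ + 9.2 = 0.
Factor: (λ + 4.6)(λ + 2) = 0.
Roots: -2, -4.6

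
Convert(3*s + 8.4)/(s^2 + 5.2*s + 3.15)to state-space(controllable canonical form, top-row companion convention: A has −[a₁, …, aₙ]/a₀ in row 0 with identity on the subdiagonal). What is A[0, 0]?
Reachable canonical form for den = s^2 + 5.2*s + 3.15: top row of A = -[a₁,a₂,...,aₙ]/a₀, ones on the subdiagonal, zeros elsewhere.
A = [[-5.2, -3.15], [1, 0]].
A[0,0] = -5.2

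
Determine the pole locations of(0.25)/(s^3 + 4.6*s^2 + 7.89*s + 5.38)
Set denominator = 0: s^3 + 4.6*s^2 + 7.89*s + 5.38 = (s + 2)(s^2 + 2.6*s + 2.69) = 0 → Poles: -1.3 + 1j, -1.3 - 1j, -2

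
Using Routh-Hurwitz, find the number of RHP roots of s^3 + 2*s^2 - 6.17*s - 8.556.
Routh array:
s^3: [1, -6.17]; s^2: [2, -8.556]; s^1: [-1.892]; s^0: [-8.556]
First column: [1, 2, -1.892, -8.556]. Sign changes = RHP roots = 1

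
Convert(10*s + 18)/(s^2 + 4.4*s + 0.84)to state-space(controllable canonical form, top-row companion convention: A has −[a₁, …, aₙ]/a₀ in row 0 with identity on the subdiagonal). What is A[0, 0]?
Reachable canonical form for den = s^2 + 4.4*s + 0.84: top row of A = -[a₁,a₂,...,aₙ]/a₀, ones on the subdiagonal, zeros elsewhere.
A = [[-4.4, -0.84], [1, 0]].
A[0,0] = -4.4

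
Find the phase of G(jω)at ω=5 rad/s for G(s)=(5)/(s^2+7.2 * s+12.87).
Substitute s = j*5: G(j5) = -0.0420265 - 0.124728j.
∠G(j5) = atan2(Im, Re) = atan2(-0.124728, -0.0420265) = -108.62°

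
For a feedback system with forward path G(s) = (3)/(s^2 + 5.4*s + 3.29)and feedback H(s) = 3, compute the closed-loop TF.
Closed-loop T = G/(1+GH).
Numerator: G_num * H_den = 3.
Denominator: G_den * H_den + G_num * H_num = (s^2 + 5.4*s + 3.29) + (9) = s^2 + 5.4*s + 12.29.
T(s) = (3)/(s^2 + 5.4*s + 12.29)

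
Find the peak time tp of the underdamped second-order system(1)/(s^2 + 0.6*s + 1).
Standard form: ωn²/(s²+2ζωn·s+ωn²) → ωn = 1, ζ = 0.3.
ωd = ωn·√(1-ζ²) = 1·√(1-0.3²) = 0.9539.
tp = π/ωd = π/0.9539 = 3.293 s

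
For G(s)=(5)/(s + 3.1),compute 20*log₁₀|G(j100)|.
Substitute s = j*100: G(j100) = 0.00154851 - 0.049952j.
|G(j100)| = sqrt(Re² + Im²) = 0.04998.
20*log₁₀(0.04998) = -26.02 dB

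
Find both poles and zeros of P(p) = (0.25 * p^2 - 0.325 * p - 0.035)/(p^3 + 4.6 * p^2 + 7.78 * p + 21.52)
Set denominator = 0: p^3 + 4.6*p^2 + 7.78*p + 21.52 = (p + 4)(p^2 + 0.6*p + 5.38) = 0 → Poles: -0.3 + 2.3j, -0.3 - 2.3j, -4
Set numerator = 0: 0.25*p^2 - 0.325*p - 0.035 = 0.25*(p - 1.4)(p + 0.1) = 0 → Zeros: -0.1, 1.4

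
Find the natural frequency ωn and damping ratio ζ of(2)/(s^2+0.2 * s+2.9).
Underdamped: complex pole -0.1 + 1.7j. ωn = |pole| = 1.703, ζ = -Re(pole)/ωn = 0.05872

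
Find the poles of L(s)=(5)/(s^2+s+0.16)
Set denominator = 0: s^2 + s + 0.16 = (s + 0.8)(s + 0.2) = 0 → Poles: -0.2, -0.8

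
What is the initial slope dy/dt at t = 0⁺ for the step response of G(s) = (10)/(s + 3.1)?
IVT: y'(0⁺) = lim_{s→∞} s²·Y(s) = lim_{s→∞} s·G(s).
deg(num) = 0, deg(den) = 1, relative degree = 1, so s·G(s) → (leading num)/(leading den) = 10/1 = 10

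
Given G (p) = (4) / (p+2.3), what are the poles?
Set denominator = 0: p + 2.3 = 0 → Poles: -2.3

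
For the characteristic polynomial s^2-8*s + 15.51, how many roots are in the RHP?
s^2 - 8*s + 15.51 = (s - 3.3)(s - 4.7). Poles: 3.3, 4.7. RHP poles (Re>0): 2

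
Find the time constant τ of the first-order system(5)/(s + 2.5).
First-order system: τ = -1/pole. Pole = -2.5. τ = -1/(-2.5) = 0.4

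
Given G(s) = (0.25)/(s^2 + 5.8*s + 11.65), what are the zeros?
Numerator is a nonzero constant (0.25) → Zeros: none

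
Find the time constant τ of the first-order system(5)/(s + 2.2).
First-order system: τ = -1/pole. Pole = -2.2. τ = -1/(-2.2) = 0.4545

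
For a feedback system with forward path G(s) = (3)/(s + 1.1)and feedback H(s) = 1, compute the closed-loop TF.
Closed-loop T = G/(1+GH).
Numerator: G_num * H_den = 3.
Denominator: G_den * H_den + G_num * H_num = (s + 1.1) + (3) = s + 4.1.
T(s) = (3)/(s + 4.1)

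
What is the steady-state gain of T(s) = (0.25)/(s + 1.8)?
DC gain = T(0) = num(0)/den(0) = 0.25/1.8 = 0.1389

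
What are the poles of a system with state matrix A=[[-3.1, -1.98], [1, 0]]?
Eigenvalues solve det(λI - A) = 0.
Characteristic polynomial: λ^2 + 3.1*λ + 1.98 = 0.
Factor: (λ + 2.2)(λ + 0.9) = 0.
Roots: -0.9, -2.2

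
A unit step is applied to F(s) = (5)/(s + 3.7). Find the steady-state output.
FVT: lim_{t→∞} y(t) = lim_{s→0} s*Y(s) where Y(s) = F(s)/s.
= lim_{s→0} F(s) = F(0) = num(0)/den(0) = 5/3.7 = 1.351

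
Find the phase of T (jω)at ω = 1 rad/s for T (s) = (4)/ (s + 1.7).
Substitute s = j*1: T(j1) = 1.74807 - 1.02828j.
∠T(j1) = atan2(Im, Re) = atan2(-1.02828, 1.74807) = -30.47°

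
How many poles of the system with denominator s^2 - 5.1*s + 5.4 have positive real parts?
s^2 - 5.1*s + 5.4 = (s - 3.6)(s - 1.5). Poles: 1.5, 3.6. RHP poles (Re>0): 2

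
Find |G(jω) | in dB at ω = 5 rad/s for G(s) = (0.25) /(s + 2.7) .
Substitute s = j*5: G(j5) = 0.0209043 - 0.0387117j.
|G(j5)| = sqrt(Re² + Im²) = 0.044.
20*log₁₀(0.044) = -27.13 dB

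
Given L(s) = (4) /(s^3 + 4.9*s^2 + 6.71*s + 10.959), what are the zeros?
Numerator is a nonzero constant (4) → Zeros: none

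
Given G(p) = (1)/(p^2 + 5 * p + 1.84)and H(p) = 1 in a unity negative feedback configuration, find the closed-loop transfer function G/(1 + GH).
Closed-loop T = G/(1+GH).
Numerator: G_num * H_den = 1.
Denominator: G_den * H_den + G_num * H_num = (p^2 + 5*p + 1.84) + (1) = p^2 + 5*p + 2.84.
T(p) = (1)/(p^2 + 5*p + 2.84)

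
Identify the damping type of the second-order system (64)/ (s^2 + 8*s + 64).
Standard form: ωn²/(s²+2ζωn·s+ωn²) gives ωn=8, ζ=0.5.
Underdamped (ζ = 0.5 < 1)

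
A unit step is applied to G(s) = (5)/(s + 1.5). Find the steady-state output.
FVT: lim_{t→∞} y(t) = lim_{s→0} s*Y(s) where Y(s) = G(s)/s.
= lim_{s→0} G(s) = G(0) = num(0)/den(0) = 5/1.5 = 3.333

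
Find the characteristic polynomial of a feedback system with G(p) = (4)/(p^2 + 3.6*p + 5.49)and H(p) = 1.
Characteristic poly = G_den * H_den + G_num * H_num = (p^2 + 3.6*p + 5.49) + (4) = p^2 + 3.6*p + 9.49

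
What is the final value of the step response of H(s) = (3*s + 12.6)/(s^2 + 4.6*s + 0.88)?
FVT: lim_{t→∞} y(t) = lim_{s→0} s*Y(s) where Y(s) = H(s)/s.
= lim_{s→0} H(s) = H(0) = num(0)/den(0) = 12.6/0.88 = 14.32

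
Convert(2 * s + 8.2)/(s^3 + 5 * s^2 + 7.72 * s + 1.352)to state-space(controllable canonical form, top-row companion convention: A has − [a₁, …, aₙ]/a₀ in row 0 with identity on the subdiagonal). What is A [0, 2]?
Reachable canonical form for den = s^3 + 5*s^2 + 7.72*s + 1.352: top row of A = -[a₁,a₂,...,aₙ]/a₀, ones on the subdiagonal, zeros elsewhere.
A = [[-5, -7.72, -1.352], [1, 0, 0], [0, 1, 0]].
A[0,2] = -1.352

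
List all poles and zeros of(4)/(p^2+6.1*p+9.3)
Set denominator = 0: p^2 + 6.1*p + 9.3 = (p + 3)(p + 3.1) = 0 → Poles: -3, -3.1
Numerator is a nonzero constant (4) → Zeros: none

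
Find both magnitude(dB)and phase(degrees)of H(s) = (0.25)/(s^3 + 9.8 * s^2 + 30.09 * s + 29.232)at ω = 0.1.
Substitute s = j*0.1: H(j0.1) = 0.00849053 - 0.000876622j.
|H| = 20*log₁₀(sqrt(Re²+Im²)) = -41.38 dB.
∠H = atan2(Im, Re) = -5.89°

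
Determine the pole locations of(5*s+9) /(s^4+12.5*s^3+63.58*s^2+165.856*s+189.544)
Set denominator = 0: s^4 + 12.5*s^3 + 63.58*s^2 + 165.856*s + 189.544 = (s + 3.8)(s + 4.3)(s^2 + 4.4*s + 11.6) = 0 → Poles: -2.2 + 2.6j, -2.2 - 2.6j, -3.8, -4.3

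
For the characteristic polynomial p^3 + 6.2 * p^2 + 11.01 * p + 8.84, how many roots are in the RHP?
p^3 + 6.2*p^2 + 11.01*p + 8.84 = (p + 4)(p^2 + 2.2*p + 2.21). Poles: -1.1 + 1j, -1.1 - 1j, -4. RHP poles (Re>0): 0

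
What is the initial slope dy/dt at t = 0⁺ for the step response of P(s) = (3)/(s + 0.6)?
IVT: y'(0⁺) = lim_{s→∞} s²·Y(s) = lim_{s→∞} s·P(s).
deg(num) = 0, deg(den) = 1, relative degree = 1, so s·P(s) → (leading num)/(leading den) = 3/1 = 3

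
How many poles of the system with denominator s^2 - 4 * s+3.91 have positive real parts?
s^2 - 4*s + 3.91 = (s - 2.3)(s - 1.7). Poles: 1.7, 2.3. RHP poles (Re>0): 2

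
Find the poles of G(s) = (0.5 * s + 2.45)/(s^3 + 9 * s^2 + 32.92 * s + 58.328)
Set denominator = 0: s^3 + 9*s^2 + 32.92*s + 58.328 = (s + 4.6)(s^2 + 4.4*s + 12.68) = 0 → Poles: -2.2 + 2.8j, -2.2 - 2.8j, -4.6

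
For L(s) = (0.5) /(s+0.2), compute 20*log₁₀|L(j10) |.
Substitute s = j*10: L(j10) = 0.0009996 - 0.04998j.
|L(j10)| = sqrt(Re² + Im²) = 0.04999.
20*log₁₀(0.04999) = -26.02 dB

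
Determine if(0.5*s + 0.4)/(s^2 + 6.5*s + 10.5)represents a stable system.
Denominator: s^2 + 6.5*s + 10.5 = (s + 3)(s + 3.5). Poles: -3, -3.5. All Re(p)<0: Yes (stable)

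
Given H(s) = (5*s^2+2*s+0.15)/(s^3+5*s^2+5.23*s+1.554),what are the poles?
Set denominator = 0: s^3 + 5*s^2 + 5.23*s + 1.554 = (s + 0.6)(s + 0.7)(s + 3.7) = 0 → Poles: -0.6, -0.7, -3.7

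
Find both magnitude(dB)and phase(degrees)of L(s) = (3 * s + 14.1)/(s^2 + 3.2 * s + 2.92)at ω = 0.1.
Substitute s = j*0.1: L(j0.1) = 4.79867 - 0.424596j.
|L| = 20*log₁₀(sqrt(Re²+Im²)) = 13.66 dB.
∠L = atan2(Im, Re) = -5.06°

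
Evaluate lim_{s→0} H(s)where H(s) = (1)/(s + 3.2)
DC gain = H(0) = num(0)/den(0) = 1/3.2 = 0.3125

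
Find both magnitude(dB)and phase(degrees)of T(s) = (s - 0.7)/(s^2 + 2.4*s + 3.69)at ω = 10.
Substitute s = j*10: T(j10) = 0.0312047 - 0.0960553j.
|T| = 20*log₁₀(sqrt(Re²+Im²)) = -19.91 dB.
∠T = atan2(Im, Re) = -72.00°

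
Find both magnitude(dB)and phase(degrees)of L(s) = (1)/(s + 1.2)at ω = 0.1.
Substitute s = j*0.1: L(j0.1) = 0.827586 - 0.0689655j.
|L| = 20*log₁₀(sqrt(Re²+Im²)) = -1.61 dB.
∠L = atan2(Im, Re) = -4.76°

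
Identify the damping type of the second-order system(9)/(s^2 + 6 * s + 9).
Standard form: ωn²/(s²+2ζωn·s+ωn²) gives ωn=3, ζ=1.
Critically damped (ζ = 1)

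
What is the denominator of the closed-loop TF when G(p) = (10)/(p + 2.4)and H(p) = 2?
Characteristic poly = G_den * H_den + G_num * H_num = (p + 2.4) + (20) = p + 22.4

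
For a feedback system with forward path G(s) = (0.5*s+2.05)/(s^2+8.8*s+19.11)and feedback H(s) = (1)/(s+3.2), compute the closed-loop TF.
Closed-loop T = G/(1+GH).
Numerator: G_num * H_den = 0.5*s^2 + 3.65*s + 6.56.
Denominator: G_den * H_den + G_num * H_num = (s^3 + 12*s^2 + 47.27*s + 61.152) + (0.5*s + 2.05) = s^3 + 12*s^2 + 47.77*s + 63.202.
T(s) = (0.5*s^2 + 3.65*s + 6.56)/(s^3 + 12*s^2 + 47.77*s + 63.202)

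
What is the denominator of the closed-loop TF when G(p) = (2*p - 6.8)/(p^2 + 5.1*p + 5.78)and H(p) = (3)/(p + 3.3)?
Characteristic poly = G_den * H_den + G_num * H_num = (p^3 + 8.4*p^2 + 22.61*p + 19.074) + (6*p - 20.4) = p^3 + 8.4*p^2 + 28.61*p - 1.326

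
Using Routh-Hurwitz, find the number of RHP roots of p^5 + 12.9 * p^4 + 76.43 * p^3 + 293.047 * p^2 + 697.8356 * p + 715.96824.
Routh array:
p^5: [1, 76.43, 697.8356]; p^4: [12.9, 293.047, 715.96824]; p^3: [53.7132, 642.334]; p^2: [138.781, 715.96824]; p^1: [365.229]; p^0: [715.96824]
First column: [1, 12.9, 53.7132, 138.781, 365.229, 715.96824]. Sign changes = RHP roots = 0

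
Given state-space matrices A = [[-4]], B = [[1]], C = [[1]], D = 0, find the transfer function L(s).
L(s) = C(sI - A)⁻¹B + D.
Characteristic polynomial det(sI - A) = s + 4.
Numerator from C·adj(sI-A)·B + D·det(sI-A) = 1.
L(s) = (1)/(s + 4)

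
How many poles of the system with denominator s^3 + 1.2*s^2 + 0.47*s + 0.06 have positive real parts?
s^3 + 1.2*s^2 + 0.47*s + 0.06 = (s + 0.5)(s + 0.4)(s + 0.3). Poles: -0.3, -0.4, -0.5. RHP poles (Re>0): 0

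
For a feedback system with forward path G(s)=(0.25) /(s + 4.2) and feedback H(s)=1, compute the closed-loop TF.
Closed-loop T = G/(1+GH).
Numerator: G_num * H_den = 0.25.
Denominator: G_den * H_den + G_num * H_num = (s + 4.2) + (0.25) = s + 4.45.
T(s) = (0.25)/(s + 4.45)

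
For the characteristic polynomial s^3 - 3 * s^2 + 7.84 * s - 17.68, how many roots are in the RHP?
s^3 - 3*s^2 + 7.84*s - 17.68 = (s - 2.6)(s^2 - 0.4*s + 6.8). Poles: 0.2 + 2.6j, 0.2 - 2.6j, 2.6. RHP poles (Re>0): 3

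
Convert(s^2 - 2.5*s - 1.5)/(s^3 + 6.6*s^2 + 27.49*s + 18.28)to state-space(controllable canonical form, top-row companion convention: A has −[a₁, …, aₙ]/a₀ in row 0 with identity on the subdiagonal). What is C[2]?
Reachable canonical form: C = numerator coefficients (right-aligned, zero-padded to length n).
num = s^2 - 2.5*s - 1.5, C = [[1, -2.5, -1.5]].
C[2] = -1.5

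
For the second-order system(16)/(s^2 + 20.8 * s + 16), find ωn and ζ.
Standard form: ωn²/(s²+2ζωn·s+ωn²).
const=16=ωn² → ωn=4, s coeff=20.8=2ζωn → ζ=2.6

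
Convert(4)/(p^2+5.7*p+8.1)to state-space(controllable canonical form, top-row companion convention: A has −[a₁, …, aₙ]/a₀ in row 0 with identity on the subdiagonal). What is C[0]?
Reachable canonical form: C = numerator coefficients (right-aligned, zero-padded to length n).
num = 4, C = [[0, 4]].
C[0] = 0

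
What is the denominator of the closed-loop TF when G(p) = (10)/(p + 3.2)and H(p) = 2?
Characteristic poly = G_den * H_den + G_num * H_num = (p + 3.2) + (20) = p + 23.2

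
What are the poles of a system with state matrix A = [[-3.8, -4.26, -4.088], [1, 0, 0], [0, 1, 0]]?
Eigenvalues solve det(λI - A) = 0.
Characteristic polynomial: λ^3 + 3.8*λ^2 + 4.26*λ + 4.088 = 0.
Factor: (λ + 2.8)(λ^2 + λ + 1.46) = 0.
Roots: -0.5 + 1.1j, -0.5 - 1.1j, -2.8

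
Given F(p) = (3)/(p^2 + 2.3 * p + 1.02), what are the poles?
Set denominator = 0: p^2 + 2.3*p + 1.02 = (p + 0.6)(p + 1.7) = 0 → Poles: -0.6, -1.7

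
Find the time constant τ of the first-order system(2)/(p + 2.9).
First-order system: τ = -1/pole. Pole = -2.9. τ = -1/(-2.9) = 0.3448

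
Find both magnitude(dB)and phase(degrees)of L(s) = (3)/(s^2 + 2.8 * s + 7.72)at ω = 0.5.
Substitute s = j*0.5: L(j0.5) = 0.387979 - 0.0727135j.
|L| = 20*log₁₀(sqrt(Re²+Im²)) = -8.07 dB.
∠L = atan2(Im, Re) = -10.62°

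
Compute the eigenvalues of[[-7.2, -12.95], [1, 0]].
Eigenvalues solve det(λI - A) = 0.
Characteristic polynomial: λ^2 + 7.2*λ + 12.95 = 0.
Factor: (λ + 3.5)(λ + 3.7) = 0.
Roots: -3.5, -3.7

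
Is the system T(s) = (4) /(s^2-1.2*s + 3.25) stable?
Denominator: s^2 - 1.2*s + 3.25. Poles: 0.6 + 1.7j, 0.6 - 1.7j. All Re(p)<0: No (unstable)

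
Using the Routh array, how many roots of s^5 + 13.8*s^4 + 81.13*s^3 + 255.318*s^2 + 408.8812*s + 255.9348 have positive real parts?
Routh array:
s^5: [1, 81.13, 408.8812]; s^4: [13.8, 255.318, 255.9348]; s^3: [62.6287, 390.3352]; s^2: [169.309, 255.9348]; s^1: [295.663]; s^0: [255.9348]
First column: [1, 13.8, 62.6287, 169.309, 295.663, 255.9348]. Sign changes = RHP roots = 0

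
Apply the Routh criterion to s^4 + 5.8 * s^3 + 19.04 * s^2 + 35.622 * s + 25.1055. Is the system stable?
Routh array:
s^4: [1, 19.04, 25.1055]; s^3: [5.8, 35.622]; s^2: [12.8983, 25.1055]; s^1: [24.3327]; s^0: [25.1055]
First column: [1, 5.8, 12.8983, 24.3327, 25.1055]. Sign changes = 0.
Yes, stable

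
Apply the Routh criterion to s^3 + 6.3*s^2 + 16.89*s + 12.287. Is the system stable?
Routh array:
s^3: [1, 16.89]; s^2: [6.3, 12.287]; s^1: [14.9397]; s^0: [12.287]
First column: [1, 6.3, 14.9397, 12.287]. Sign changes = 0.
Yes, stable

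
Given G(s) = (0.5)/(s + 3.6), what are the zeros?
Numerator is a nonzero constant (0.5) → Zeros: none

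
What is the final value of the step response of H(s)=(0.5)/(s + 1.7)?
FVT: lim_{t→∞} y(t) = lim_{s→0} s*Y(s) where Y(s) = H(s)/s.
= lim_{s→0} H(s) = H(0) = num(0)/den(0) = 0.5/1.7 = 0.2941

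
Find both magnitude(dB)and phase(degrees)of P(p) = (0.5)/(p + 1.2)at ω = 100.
Substitute p = j*100: P(j100) = 5.99914e-05 - 0.00499928j.
|P| = 20*log₁₀(sqrt(Re²+Im²)) = -46.02 dB.
∠P = atan2(Im, Re) = -89.31°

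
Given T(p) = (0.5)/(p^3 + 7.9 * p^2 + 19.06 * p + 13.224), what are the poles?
Set denominator = 0: p^3 + 7.9*p^2 + 19.06*p + 13.224 = (p + 2.9)(p + 3.8)(p + 1.2) = 0 → Poles: -1.2, -2.9, -3.8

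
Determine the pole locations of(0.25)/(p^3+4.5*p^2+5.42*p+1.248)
Set denominator = 0: p^3 + 4.5*p^2 + 5.42*p + 1.248 = (p + 1.6)(p + 2.6)(p + 0.3) = 0 → Poles: -0.3, -1.6, -2.6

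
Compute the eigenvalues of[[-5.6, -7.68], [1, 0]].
Eigenvalues solve det(λI - A) = 0.
Characteristic polynomial: λ^2 + 5.6*λ + 7.68 = 0.
Factor: (λ + 3.2)(λ + 2.4) = 0.
Roots: -2.4, -3.2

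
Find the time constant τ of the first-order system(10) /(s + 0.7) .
First-order system: τ = -1/pole. Pole = -0.7. τ = -1/(-0.7) = 1.429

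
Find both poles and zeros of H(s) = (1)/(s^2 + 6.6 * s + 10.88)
Set denominator = 0: s^2 + 6.6*s + 10.88 = (s + 3.4)(s + 3.2) = 0 → Poles: -3.2, -3.4
Numerator is a nonzero constant (1) → Zeros: none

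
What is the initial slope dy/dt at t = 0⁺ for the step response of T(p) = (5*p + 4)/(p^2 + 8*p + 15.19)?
IVT: y'(0⁺) = lim_{p→∞} p²·Y(p) = lim_{p→∞} p·T(p).
deg(num) = 1, deg(den) = 2, relative degree = 1, so p·T(p) → (leading num)/(leading den) = 5/1 = 5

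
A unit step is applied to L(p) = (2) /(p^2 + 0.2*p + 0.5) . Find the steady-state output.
FVT: lim_{t→∞} y(t) = lim_{p→0} p*Y(p) where Y(p) = L(p)/p.
= lim_{p→0} L(p) = L(0) = num(0)/den(0) = 2/0.5 = 4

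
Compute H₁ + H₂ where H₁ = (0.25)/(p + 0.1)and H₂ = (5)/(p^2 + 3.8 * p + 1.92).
Parallel: H = H₁ + H₂ = (n₁·d₂ + n₂·d₁)/(d₁·d₂).
n₁·d₂ = 0.25*p^2 + 0.95*p + 0.48. n₂·d₁ = 5*p + 0.5. Sum = 0.25*p^2 + 5.95*p + 0.98. d₁·d₂ = p^3 + 3.9*p^2 + 2.3*p + 0.192.
H(p) = (0.25*p^2 + 5.95*p + 0.98)/(p^3 + 3.9*p^2 + 2.3*p + 0.192)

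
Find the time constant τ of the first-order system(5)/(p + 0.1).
First-order system: τ = -1/pole. Pole = -0.1. τ = -1/(-0.1) = 10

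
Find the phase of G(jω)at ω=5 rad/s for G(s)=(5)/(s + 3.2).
Substitute s = j*5: G(j5) = 0.45403 - 0.709421j.
∠G(j5) = atan2(Im, Re) = atan2(-0.709421, 0.45403) = -57.38°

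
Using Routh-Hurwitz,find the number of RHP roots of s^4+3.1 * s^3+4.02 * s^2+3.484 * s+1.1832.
Routh array:
s^4: [1, 4.02, 1.1832]; s^3: [3.1, 3.484]; s^2: [2.89613, 1.1832]; s^1: [2.21751]; s^0: [1.1832]
First column: [1, 3.1, 2.89613, 2.21751, 1.1832]. Sign changes = RHP roots = 0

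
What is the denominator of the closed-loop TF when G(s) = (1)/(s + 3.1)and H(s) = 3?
Characteristic poly = G_den * H_den + G_num * H_num = (s + 3.1) + (3) = s + 6.1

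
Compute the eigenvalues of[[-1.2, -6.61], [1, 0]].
Eigenvalues solve det(λI - A) = 0.
Characteristic polynomial: λ^2 + 1.2*λ + 6.61 = 0.
Roots: -0.6 + 2.5j, -0.6 - 2.5j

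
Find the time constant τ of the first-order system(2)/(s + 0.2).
First-order system: τ = -1/pole. Pole = -0.2. τ = -1/(-0.2) = 5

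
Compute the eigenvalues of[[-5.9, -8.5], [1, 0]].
Eigenvalues solve det(λI - A) = 0.
Characteristic polynomial: λ^2 + 5.9*λ + 8.5 = 0.
Factor: (λ + 3.4)(λ + 2.5) = 0.
Roots: -2.5, -3.4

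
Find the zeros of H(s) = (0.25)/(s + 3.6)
Numerator is a nonzero constant (0.25) → Zeros: none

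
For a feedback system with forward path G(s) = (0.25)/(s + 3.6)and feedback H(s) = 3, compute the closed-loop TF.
Closed-loop T = G/(1+GH).
Numerator: G_num * H_den = 0.25.
Denominator: G_den * H_den + G_num * H_num = (s + 3.6) + (0.75) = s + 4.35.
T(s) = (0.25)/(s + 4.35)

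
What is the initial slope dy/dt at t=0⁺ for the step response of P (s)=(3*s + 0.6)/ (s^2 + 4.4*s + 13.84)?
IVT: y'(0⁺) = lim_{s→∞} s²·Y(s) = lim_{s→∞} s·P(s).
deg(num) = 1, deg(den) = 2, relative degree = 1, so s·P(s) → (leading num)/(leading den) = 3/1 = 3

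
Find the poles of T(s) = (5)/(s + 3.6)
Set denominator = 0: s + 3.6 = 0 → Poles: -3.6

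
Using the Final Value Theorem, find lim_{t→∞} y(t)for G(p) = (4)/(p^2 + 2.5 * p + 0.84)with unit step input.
FVT: lim_{t→∞} y(t) = lim_{p→0} p*Y(p) where Y(p) = G(p)/p.
= lim_{p→0} G(p) = G(0) = num(0)/den(0) = 4/0.84 = 4.762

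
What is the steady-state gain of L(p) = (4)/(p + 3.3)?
DC gain = L(0) = num(0)/den(0) = 4/3.3 = 1.212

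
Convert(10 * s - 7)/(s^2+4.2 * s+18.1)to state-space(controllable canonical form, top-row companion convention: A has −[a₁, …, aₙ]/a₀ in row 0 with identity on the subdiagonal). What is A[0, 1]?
Reachable canonical form for den = s^2 + 4.2*s + 18.1: top row of A = -[a₁,a₂,...,aₙ]/a₀, ones on the subdiagonal, zeros elsewhere.
A = [[-4.2, -18.1], [1, 0]].
A[0,1] = -18.1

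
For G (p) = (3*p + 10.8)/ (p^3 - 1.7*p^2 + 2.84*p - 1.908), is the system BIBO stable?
Denominator: p^3 - 1.7*p^2 + 2.84*p - 1.908 = (p - 0.9)(p^2 - 0.8*p + 2.12). Poles: 0.4 + 1.4j, 0.4 - 1.4j, 0.9. All Re(p)<0: No (unstable)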